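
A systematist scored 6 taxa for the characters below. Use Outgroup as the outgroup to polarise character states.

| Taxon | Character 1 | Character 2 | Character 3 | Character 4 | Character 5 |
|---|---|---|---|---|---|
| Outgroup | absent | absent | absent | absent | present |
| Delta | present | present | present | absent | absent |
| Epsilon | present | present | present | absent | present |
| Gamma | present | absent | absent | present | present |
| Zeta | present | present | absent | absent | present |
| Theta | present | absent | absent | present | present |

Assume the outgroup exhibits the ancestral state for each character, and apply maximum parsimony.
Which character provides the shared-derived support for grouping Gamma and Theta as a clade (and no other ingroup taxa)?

Character polarity is set by the outgroup: the derived state is whichever differs from the outgroup's state, so for Character 5 the derived state is 'absent', and for the remaining characters it is 'present'.
Character 1 (derived state 'present') is shared by all ingroup taxa — unites the whole ingroup.
Only Delta, Epsilon, and Zeta show the derived state 'present' for Character 2, supporting them as a clade.
Character 3: derived state 'present' in Delta and Epsilon only — synapomorphy for {Delta, Epsilon}.
Character 4: derived state 'present' in Gamma and Theta only — synapomorphy for {Gamma, Theta}.
Character 5 (derived state 'absent') is unique to Delta (autapomorphy; uninformative for grouping).
Most parsimonious ingroup topology: (((Delta,Epsilon),Zeta),(Gamma,Theta)).
The clade {Gamma, Theta} is supported by Character 4: its derived state 'present' occurs in exactly those taxa and in no other taxon (including the outgroup).

Character 4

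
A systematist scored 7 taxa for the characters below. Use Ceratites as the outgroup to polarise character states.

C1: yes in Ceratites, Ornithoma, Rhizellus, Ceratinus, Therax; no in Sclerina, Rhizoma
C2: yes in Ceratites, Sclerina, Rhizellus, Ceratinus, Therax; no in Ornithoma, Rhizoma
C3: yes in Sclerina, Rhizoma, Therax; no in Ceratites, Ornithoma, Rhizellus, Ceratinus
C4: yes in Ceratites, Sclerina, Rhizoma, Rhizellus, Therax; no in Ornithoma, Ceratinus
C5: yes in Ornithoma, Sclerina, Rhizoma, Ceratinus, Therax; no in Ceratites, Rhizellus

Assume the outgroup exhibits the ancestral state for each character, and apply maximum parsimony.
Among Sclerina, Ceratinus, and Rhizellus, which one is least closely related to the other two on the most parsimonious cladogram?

Character polarity is set by the outgroup: the derived state is whichever differs from the outgroup's state, so for C1, C2, C4 the derived state is 'no', and for the remaining characters it is 'yes'.
Only Rhizoma and Sclerina show the derived state 'no' for C1, supporting them as a clade.
C2 groups Ornithoma and Rhizoma, which is incompatible with the clades supported by the remaining characters; treating it as convergent (homoplasy) costs fewer steps than any alternative tree.
C3 (derived state 'yes') is shared by Rhizoma, Sclerina, and Therax — a synapomorphy uniting that clade.
C4: derived state 'no' in Ceratinus and Ornithoma only — synapomorphy for {Ceratinus, Ornithoma}.
C5: derived state 'yes' in Ceratinus, Ornithoma, Rhizoma, Sclerina, and Therax only — synapomorphy for {Ceratinus, Ornithoma, Rhizoma, Sclerina, Therax}.
Most parsimonious ingroup topology: (((Ornithoma,Ceratinus),((Sclerina,Rhizoma),Therax)),Rhizellus).
Ceratinus and Sclerina share a more recent common ancestor with each other than either does with Rhizellus, so Rhizellus is the least closely related of the three.

Rhizellus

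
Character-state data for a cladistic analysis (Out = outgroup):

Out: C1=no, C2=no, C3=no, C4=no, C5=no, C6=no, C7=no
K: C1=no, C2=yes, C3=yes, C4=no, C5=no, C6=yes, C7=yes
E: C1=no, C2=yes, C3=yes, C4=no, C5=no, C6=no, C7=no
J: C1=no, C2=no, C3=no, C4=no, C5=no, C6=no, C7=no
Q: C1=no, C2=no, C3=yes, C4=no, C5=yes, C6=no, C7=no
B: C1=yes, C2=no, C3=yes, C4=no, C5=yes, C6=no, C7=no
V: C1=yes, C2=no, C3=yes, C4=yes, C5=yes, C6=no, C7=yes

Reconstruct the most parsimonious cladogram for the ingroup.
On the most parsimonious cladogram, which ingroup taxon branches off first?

The outgroup has state 'no' for every character, so 'yes' is the derived state throughout.
C1: derived state 'yes' in B and V only — synapomorphy for {B, V}.
Only E and K show the derived state 'yes' for C2, supporting them as a clade.
C3 (derived state 'yes') is shared by B, E, K, Q, and V — a synapomorphy uniting that clade.
C4 (derived state 'yes') is unique to V (autapomorphy; uninformative for grouping).
C5: derived state 'yes' in B, Q, and V only — synapomorphy for {B, Q, V}.
C6: derived state 'yes' in K only — an autapomorphy, so it tells us nothing about relationships among taxa.
C7 (state 'yes') occurs in K and V but conflicts with the nesting implied by the other characters — most parsimoniously interpreted as homoplasy.
Most parsimonious ingroup topology: (((K,E),(Q,(B,V))),J).
J is sister to the clade containing all other ingroup taxa, so it is the earliest-diverging (most basal) ingroup lineage.

J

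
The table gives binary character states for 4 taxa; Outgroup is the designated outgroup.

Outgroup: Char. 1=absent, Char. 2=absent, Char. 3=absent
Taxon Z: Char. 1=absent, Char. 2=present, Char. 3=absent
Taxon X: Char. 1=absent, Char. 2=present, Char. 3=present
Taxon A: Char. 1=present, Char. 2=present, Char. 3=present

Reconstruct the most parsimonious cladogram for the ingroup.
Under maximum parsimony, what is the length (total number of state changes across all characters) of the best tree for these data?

3

The outgroup has state 'absent' for every character, so 'present' is the derived state throughout.
Char. 1: derived state 'present' in Taxon A only — an autapomorphy, so it tells us nothing about relationships among taxa.
Char. 2 (derived state 'present') is shared by all ingroup taxa — unites the whole ingroup.
Only Taxon A and Taxon X show the derived state 'present' for Char. 3, supporting them as a clade.
Most parsimonious ingroup topology: (Taxon Z,(Taxon X,Taxon A)).
Changes per character on this tree: Char. 1: 1; Char. 2: 1; Char. 3: 1.
Total = 3.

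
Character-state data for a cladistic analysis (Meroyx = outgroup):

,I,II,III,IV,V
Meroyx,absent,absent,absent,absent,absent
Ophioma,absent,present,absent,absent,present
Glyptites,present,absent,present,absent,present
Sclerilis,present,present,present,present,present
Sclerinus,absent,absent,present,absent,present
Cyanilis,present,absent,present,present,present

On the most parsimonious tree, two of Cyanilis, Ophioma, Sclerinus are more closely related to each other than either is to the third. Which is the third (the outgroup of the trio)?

The outgroup has state 'absent' for every character, so 'present' is the derived state throughout.
Only Cyanilis, Glyptites, and Sclerilis show the derived state 'present' for I, supporting them as a clade.
II groups Ophioma and Sclerilis, which is incompatible with the clades supported by the remaining characters; treating it as convergent (homoplasy) costs fewer steps than any alternative tree.
III: derived state 'present' in Cyanilis, Glyptites, Sclerilis, and Sclerinus only — synapomorphy for {Cyanilis, Glyptites, Sclerilis, Sclerinus}.
IV: derived state 'present' in Cyanilis and Sclerilis only — synapomorphy for {Cyanilis, Sclerilis}.
All ingroup taxa share the derived state 'present' for V; it defines the ingroup but does not resolve relationships within it.
Most parsimonious ingroup topology: (Ophioma,((Glyptites,(Sclerilis,Cyanilis)),Sclerinus)).
Sclerinus and Cyanilis share a more recent common ancestor with each other than either does with Ophioma, so Ophioma is the least closely related of the three.

Ophioma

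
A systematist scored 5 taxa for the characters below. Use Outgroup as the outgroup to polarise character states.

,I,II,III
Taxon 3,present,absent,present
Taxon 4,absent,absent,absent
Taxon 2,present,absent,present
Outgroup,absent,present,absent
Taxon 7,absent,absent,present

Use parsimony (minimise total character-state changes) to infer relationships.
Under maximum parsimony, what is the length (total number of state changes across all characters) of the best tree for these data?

Character polarity is set by the outgroup: the derived state is whichever differs from the outgroup's state, so for II the derived state is 'absent', and for the remaining characters it is 'present'.
I (derived state 'present') is shared by Taxon 2 and Taxon 3 — a synapomorphy uniting that clade.
All ingroup taxa share the derived state 'absent' for II; it defines the ingroup but does not resolve relationships within it.
III: derived state 'present' in Taxon 2, Taxon 3, and Taxon 7 only — synapomorphy for {Taxon 2, Taxon 3, Taxon 7}.
Most parsimonious ingroup topology: (Taxon 4,((Taxon 2,Taxon 3),Taxon 7)).
Changes per character on this tree: I: 1; II: 1; III: 1.
Total = 3.

3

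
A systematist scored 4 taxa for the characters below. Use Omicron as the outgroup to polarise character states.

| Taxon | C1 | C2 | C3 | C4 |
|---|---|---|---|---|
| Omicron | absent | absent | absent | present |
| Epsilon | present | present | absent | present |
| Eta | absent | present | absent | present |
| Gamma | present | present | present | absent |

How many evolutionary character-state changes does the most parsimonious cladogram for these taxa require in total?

Character polarity is set by the outgroup: the derived state is whichever differs from the outgroup's state, so for C4 the derived state is 'absent', and for the remaining characters it is 'present'.
C1 (derived state 'present') is shared by Epsilon and Gamma — a synapomorphy uniting that clade.
C2 (derived state 'present') is shared by all ingroup taxa — unites the whole ingroup.
C3: derived state 'present' in Gamma only — an autapomorphy, so it tells us nothing about relationships among taxa.
C4 (derived state 'absent') is unique to Gamma (autapomorphy; uninformative for grouping).
Most parsimonious ingroup topology: ((Epsilon,Gamma),Eta).
Changes per character on this tree: C1: 1; C2: 1; C3: 1; C4: 1.
Total = 4.

4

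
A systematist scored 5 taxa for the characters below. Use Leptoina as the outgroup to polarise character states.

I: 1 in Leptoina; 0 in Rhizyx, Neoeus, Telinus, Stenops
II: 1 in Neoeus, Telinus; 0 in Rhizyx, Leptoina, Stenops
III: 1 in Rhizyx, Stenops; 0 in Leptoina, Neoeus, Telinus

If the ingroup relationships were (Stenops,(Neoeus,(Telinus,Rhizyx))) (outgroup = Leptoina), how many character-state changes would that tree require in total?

5

Map each character onto (Stenops,(Neoeus,(Telinus,Rhizyx))) (rooted by Leptoina) and count the minimum state changes it requires (Fitch parsimony):
I: 1; II: 2; III: 2.
Total tree length = 5.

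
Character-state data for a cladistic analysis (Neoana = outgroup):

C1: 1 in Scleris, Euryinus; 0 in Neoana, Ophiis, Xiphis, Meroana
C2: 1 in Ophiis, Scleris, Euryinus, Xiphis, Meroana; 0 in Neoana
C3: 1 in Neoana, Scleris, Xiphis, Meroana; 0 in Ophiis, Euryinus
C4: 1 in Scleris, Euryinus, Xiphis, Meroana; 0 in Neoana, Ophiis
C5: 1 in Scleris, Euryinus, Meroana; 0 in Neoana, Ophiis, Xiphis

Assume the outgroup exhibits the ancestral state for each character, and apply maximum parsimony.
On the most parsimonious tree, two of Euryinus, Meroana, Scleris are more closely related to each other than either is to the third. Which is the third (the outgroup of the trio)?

Meroana

Character polarity is set by the outgroup: the derived state is whichever differs from the outgroup's state, so for C3 the derived state is '0', and for the remaining characters it is '1'.
C1: derived state '1' in Euryinus and Scleris only — synapomorphy for {Euryinus, Scleris}.
C2 (derived state '1') is shared by all ingroup taxa — unites the whole ingroup.
C3 (state '0') occurs in Euryinus and Ophiis but conflicts with the nesting implied by the other characters — most parsimoniously interpreted as homoplasy.
C4 (derived state '1') is shared by Euryinus, Meroana, Scleris, and Xiphis — a synapomorphy uniting that clade.
C5 (derived state '1') is shared by Euryinus, Meroana, and Scleris — a synapomorphy uniting that clade.
Most parsimonious ingroup topology: (Ophiis,(((Scleris,Euryinus),Meroana),Xiphis)).
Scleris and Euryinus share a more recent common ancestor with each other than either does with Meroana, so Meroana is the least closely related of the three.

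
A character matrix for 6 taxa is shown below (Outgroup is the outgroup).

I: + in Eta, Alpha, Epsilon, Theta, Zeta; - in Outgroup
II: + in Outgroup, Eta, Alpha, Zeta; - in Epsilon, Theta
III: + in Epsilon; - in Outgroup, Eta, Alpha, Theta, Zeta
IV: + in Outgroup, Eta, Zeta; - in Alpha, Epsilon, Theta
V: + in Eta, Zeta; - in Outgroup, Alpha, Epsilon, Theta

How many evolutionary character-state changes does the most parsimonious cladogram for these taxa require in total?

Character polarity is set by the outgroup: the derived state is whichever differs from the outgroup's state, so for II, IV the derived state is '-', and for the remaining characters it is '+'.
All ingroup taxa share the derived state '+' for I; it defines the ingroup but does not resolve relationships within it.
II (derived state '-') is shared by Epsilon and Theta — a synapomorphy uniting that clade.
III (derived state '+') is unique to Epsilon (autapomorphy; uninformative for grouping).
IV (derived state '-') is shared by Alpha, Epsilon, and Theta — a synapomorphy uniting that clade.
V: derived state '+' in Eta and Zeta only — synapomorphy for {Eta, Zeta}.
Most parsimonious ingroup topology: ((Eta,Zeta),(Alpha,(Epsilon,Theta))).
Changes per character on this tree: I: 1; II: 1; III: 1; IV: 1; V: 1.
Total = 5.

5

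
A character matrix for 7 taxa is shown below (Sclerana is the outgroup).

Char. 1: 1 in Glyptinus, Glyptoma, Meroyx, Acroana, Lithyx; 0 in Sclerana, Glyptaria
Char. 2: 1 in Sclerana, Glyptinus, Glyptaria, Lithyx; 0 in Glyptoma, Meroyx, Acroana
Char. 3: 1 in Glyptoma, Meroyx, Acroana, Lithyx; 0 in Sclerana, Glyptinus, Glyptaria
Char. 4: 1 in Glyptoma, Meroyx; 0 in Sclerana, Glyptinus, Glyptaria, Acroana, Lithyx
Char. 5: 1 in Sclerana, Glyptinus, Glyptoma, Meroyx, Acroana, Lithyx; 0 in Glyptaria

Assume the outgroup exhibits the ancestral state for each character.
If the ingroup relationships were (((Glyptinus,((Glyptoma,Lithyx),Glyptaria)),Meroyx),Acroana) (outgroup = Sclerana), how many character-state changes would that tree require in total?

11

Map each character onto (((Glyptinus,((Glyptoma,Lithyx),Glyptaria)),Meroyx),Acroana) (rooted by Sclerana) and count the minimum state changes it requires (Fitch parsimony):
Char. 1: 2; Char. 2: 3; Char. 3: 3; Char. 4: 2; Char. 5: 1.
Total tree length = 11.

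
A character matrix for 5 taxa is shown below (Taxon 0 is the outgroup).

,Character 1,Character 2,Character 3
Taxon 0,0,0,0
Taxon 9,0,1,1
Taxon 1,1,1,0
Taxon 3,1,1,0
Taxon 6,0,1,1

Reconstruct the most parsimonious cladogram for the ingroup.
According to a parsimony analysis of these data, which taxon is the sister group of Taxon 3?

The outgroup has state '0' for every character, so '1' is the derived state throughout.
Character 1 (derived state '1') is shared by Taxon 1 and Taxon 3 — a synapomorphy uniting that clade.
Character 2 (derived state '1') is shared by all ingroup taxa — unites the whole ingroup.
Only Taxon 6 and Taxon 9 show the derived state '1' for Character 3, supporting them as a clade.
Most parsimonious ingroup topology: ((Taxon 9,Taxon 6),(Taxon 1,Taxon 3)).
Taxon 3 and Taxon 1 form a cherry on this tree, so they are sister taxa.

Taxon 1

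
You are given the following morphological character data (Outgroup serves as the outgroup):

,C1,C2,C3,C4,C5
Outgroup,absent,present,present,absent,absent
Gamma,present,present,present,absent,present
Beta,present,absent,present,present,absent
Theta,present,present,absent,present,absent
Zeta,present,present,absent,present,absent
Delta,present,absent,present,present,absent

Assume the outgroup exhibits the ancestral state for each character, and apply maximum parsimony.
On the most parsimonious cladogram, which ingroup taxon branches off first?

Gamma

Character polarity is set by the outgroup: the derived state is whichever differs from the outgroup's state, so for C2, C3 the derived state is 'absent', and for the remaining characters it is 'present'.
C1 (derived state 'present') is shared by all ingroup taxa — unites the whole ingroup.
Only Beta and Delta show the derived state 'absent' for C2, supporting them as a clade.
C3: derived state 'absent' in Theta and Zeta only — synapomorphy for {Theta, Zeta}.
C4 (derived state 'present') is shared by Beta, Delta, Theta, and Zeta — a synapomorphy uniting that clade.
C5: derived state 'present' in Gamma only — an autapomorphy, so it tells us nothing about relationships among taxa.
Most parsimonious ingroup topology: (Gamma,((Beta,Delta),(Theta,Zeta))).
Gamma is sister to the clade containing all other ingroup taxa, so it is the earliest-diverging (most basal) ingroup lineage.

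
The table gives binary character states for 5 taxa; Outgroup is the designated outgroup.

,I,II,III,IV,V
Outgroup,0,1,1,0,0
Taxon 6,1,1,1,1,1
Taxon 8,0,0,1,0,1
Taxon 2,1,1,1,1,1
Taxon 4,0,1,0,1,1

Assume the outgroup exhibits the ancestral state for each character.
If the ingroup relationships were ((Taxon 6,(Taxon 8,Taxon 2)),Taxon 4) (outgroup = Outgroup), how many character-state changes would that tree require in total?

7

Map each character onto ((Taxon 6,(Taxon 8,Taxon 2)),Taxon 4) (rooted by Outgroup) and count the minimum state changes it requires (Fitch parsimony):
I: 2; II: 1; III: 1; IV: 2; V: 1.
Total tree length = 7.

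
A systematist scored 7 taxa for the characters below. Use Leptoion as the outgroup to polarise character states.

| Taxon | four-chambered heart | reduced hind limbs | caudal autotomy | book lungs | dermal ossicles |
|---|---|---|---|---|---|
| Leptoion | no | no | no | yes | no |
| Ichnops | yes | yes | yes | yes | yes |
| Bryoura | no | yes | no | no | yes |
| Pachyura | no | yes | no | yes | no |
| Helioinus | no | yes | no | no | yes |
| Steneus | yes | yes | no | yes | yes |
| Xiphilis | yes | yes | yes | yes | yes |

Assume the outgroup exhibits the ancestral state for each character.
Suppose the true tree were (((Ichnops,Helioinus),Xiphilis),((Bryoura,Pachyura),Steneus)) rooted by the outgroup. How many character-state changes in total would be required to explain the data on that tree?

10

Map each character onto (((Ichnops,Helioinus),Xiphilis),((Bryoura,Pachyura),Steneus)) (rooted by Leptoion) and count the minimum state changes it requires (Fitch parsimony):
four-chambered heart: 3; reduced hind limbs: 1; caudal autotomy: 2; book lungs: 2; dermal ossicles: 2.
Total tree length = 10.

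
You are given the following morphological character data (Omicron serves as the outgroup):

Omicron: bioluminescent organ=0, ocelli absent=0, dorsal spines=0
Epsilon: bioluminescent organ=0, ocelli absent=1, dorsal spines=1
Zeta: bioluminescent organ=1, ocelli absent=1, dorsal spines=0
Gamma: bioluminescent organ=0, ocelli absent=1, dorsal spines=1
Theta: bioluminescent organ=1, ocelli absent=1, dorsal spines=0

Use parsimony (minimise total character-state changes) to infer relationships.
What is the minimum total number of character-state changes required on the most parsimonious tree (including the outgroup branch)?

3

The outgroup has state '0' for every character, so '1' is the derived state throughout.
bioluminescent organ: derived state '1' in Theta and Zeta only — synapomorphy for {Theta, Zeta}.
ocelli absent (derived state '1') is shared by all ingroup taxa — unites the whole ingroup.
dorsal spines: derived state '1' in Epsilon and Gamma only — synapomorphy for {Epsilon, Gamma}.
Most parsimonious ingroup topology: ((Epsilon,Gamma),(Zeta,Theta)).
Changes per character on this tree: bioluminescent organ: 1; ocelli absent: 1; dorsal spines: 1.
Total = 3.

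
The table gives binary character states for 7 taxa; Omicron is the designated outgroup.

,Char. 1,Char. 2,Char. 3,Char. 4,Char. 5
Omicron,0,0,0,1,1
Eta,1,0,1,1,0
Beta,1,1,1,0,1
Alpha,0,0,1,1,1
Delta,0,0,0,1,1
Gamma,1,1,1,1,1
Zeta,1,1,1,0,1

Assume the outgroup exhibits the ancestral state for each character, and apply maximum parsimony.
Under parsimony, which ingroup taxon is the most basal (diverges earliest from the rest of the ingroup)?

Delta

Character polarity is set by the outgroup: the derived state is whichever differs from the outgroup's state, so for Char. 4, Char. 5 the derived state is '0', and for the remaining characters it is '1'.
Char. 1: derived state '1' in Beta, Eta, Gamma, and Zeta only — synapomorphy for {Beta, Eta, Gamma, Zeta}.
Char. 2: derived state '1' in Beta, Gamma, and Zeta only — synapomorphy for {Beta, Gamma, Zeta}.
Char. 3: derived state '1' in Alpha, Beta, Eta, Gamma, and Zeta only — synapomorphy for {Alpha, Beta, Eta, Gamma, Zeta}.
Char. 4 (derived state '0') is shared by Beta and Zeta — a synapomorphy uniting that clade.
Char. 5 (derived state '0') is unique to Eta (autapomorphy; uninformative for grouping).
Most parsimonious ingroup topology: (((Eta,((Beta,Zeta),Gamma)),Alpha),Delta).
Delta is sister to the clade containing all other ingroup taxa, so it is the earliest-diverging (most basal) ingroup lineage.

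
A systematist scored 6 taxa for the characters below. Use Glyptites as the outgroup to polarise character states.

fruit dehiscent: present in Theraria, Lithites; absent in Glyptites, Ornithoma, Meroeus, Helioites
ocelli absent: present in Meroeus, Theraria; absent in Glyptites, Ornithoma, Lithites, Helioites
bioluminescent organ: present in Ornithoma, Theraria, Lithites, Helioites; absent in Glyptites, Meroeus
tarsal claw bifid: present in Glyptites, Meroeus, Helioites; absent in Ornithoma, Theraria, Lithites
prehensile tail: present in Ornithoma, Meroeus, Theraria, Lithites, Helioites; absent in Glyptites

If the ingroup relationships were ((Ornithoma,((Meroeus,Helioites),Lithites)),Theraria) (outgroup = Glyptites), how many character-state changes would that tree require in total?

9

Map each character onto ((Ornithoma,((Meroeus,Helioites),Lithites)),Theraria) (rooted by Glyptites) and count the minimum state changes it requires (Fitch parsimony):
fruit dehiscent: 2; ocelli absent: 2; bioluminescent organ: 2; tarsal claw bifid: 2; prehensile tail: 1.
Total tree length = 9.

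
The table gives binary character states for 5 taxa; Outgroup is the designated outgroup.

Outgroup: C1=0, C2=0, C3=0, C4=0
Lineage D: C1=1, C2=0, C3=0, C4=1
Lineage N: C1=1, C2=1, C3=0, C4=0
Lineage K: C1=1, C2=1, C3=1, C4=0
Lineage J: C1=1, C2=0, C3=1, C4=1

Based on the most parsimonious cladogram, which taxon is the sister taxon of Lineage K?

Lineage N

The outgroup has state '0' for every character, so '1' is the derived state throughout.
All ingroup taxa share the derived state '1' for C1; it defines the ingroup but does not resolve relationships within it.
C2: derived state '1' in Lineage K and Lineage N only — synapomorphy for {Lineage K, Lineage N}.
C3 (state '1') occurs in Lineage J and Lineage K but conflicts with the nesting implied by the other characters — most parsimoniously interpreted as homoplasy.
C4: derived state '1' in Lineage D and Lineage J only — synapomorphy for {Lineage D, Lineage J}.
Most parsimonious ingroup topology: ((Lineage D,Lineage J),(Lineage N,Lineage K)).
Lineage K and Lineage N form a cherry on this tree, so they are sister taxa.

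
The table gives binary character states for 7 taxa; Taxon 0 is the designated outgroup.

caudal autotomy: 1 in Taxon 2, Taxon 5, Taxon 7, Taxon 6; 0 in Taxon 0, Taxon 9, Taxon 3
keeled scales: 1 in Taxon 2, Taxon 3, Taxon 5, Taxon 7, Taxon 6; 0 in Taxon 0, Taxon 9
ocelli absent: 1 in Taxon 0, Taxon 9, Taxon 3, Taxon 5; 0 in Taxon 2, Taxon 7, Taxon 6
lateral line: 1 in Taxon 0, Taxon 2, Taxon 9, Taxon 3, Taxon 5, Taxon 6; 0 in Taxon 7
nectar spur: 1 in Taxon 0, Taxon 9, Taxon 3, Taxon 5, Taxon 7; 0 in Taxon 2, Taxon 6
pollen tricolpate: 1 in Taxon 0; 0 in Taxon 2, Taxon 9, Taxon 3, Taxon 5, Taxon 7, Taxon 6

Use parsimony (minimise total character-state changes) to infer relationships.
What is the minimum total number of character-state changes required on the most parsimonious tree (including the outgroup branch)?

6

Character polarity is set by the outgroup: the derived state is whichever differs from the outgroup's state, so for ocelli absent, lateral line, nectar spur, pollen tricolpate the derived state is '0', and for the remaining characters it is '1'.
Only Taxon 2, Taxon 5, Taxon 6, and Taxon 7 show the derived state '1' for caudal autotomy, supporting them as a clade.
keeled scales (derived state '1') is shared by Taxon 2, Taxon 3, Taxon 5, Taxon 6, and Taxon 7 — a synapomorphy uniting that clade.
ocelli absent (derived state '0') is shared by Taxon 2, Taxon 6, and Taxon 7 — a synapomorphy uniting that clade.
lateral line (derived state '0') is unique to Taxon 7 (autapomorphy; uninformative for grouping).
Only Taxon 2 and Taxon 6 show the derived state '0' for nectar spur, supporting them as a clade.
All ingroup taxa share the derived state '0' for pollen tricolpate; it defines the ingroup but does not resolve relationships within it.
Most parsimonious ingroup topology: (((((Taxon 2,Taxon 6),Taxon 7),Taxon 5),Taxon 3),Taxon 9).
Changes per character on this tree: caudal autotomy: 1; keeled scales: 1; ocelli absent: 1; lateral line: 1; nectar spur: 1; pollen tricolpate: 1.
Total = 6.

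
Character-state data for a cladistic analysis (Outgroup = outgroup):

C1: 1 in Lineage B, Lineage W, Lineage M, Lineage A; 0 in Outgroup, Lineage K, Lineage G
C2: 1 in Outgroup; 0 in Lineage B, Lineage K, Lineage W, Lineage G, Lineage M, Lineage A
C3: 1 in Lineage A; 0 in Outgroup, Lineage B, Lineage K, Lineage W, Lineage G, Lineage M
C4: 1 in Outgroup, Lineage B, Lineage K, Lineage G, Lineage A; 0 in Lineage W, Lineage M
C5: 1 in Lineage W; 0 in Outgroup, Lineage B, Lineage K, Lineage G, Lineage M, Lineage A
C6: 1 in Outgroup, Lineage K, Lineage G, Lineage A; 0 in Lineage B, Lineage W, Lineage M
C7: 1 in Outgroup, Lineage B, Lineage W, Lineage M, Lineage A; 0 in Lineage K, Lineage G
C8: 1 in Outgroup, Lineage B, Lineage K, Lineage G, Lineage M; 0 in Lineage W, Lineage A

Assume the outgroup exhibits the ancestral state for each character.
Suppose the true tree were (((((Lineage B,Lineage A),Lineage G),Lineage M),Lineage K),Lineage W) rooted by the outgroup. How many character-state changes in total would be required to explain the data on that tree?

15

Map each character onto (((((Lineage B,Lineage A),Lineage G),Lineage M),Lineage K),Lineage W) (rooted by Outgroup) and count the minimum state changes it requires (Fitch parsimony):
C1: 3; C2: 1; C3: 1; C4: 2; C5: 1; C6: 3; C7: 2; C8: 2.
Total tree length = 15.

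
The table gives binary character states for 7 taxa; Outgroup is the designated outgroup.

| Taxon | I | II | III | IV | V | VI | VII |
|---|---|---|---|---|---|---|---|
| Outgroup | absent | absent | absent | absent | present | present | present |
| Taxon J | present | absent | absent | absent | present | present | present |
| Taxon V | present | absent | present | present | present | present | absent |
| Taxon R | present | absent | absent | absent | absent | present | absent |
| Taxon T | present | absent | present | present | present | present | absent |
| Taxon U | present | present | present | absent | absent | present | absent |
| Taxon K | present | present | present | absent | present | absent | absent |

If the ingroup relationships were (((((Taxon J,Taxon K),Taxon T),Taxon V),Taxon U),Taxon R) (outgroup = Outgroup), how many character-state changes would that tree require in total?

Map each character onto (((((Taxon J,Taxon K),Taxon T),Taxon V),Taxon U),Taxon R) (rooted by Outgroup) and count the minimum state changes it requires (Fitch parsimony):
I: 1; II: 2; III: 2; IV: 2; V: 2; VI: 1; VII: 2.
Total tree length = 12.

12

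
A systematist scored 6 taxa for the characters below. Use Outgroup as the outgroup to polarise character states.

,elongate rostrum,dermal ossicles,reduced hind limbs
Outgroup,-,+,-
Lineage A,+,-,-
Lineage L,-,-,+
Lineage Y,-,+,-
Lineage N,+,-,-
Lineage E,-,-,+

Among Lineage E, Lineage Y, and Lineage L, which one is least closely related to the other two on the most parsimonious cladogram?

Character polarity is set by the outgroup: the derived state is whichever differs from the outgroup's state, so for dermal ossicles the derived state is '-', and for the remaining characters it is '+'.
elongate rostrum: derived state '+' in Lineage A and Lineage N only — synapomorphy for {Lineage A, Lineage N}.
Only Lineage A, Lineage E, Lineage L, and Lineage N show the derived state '-' for dermal ossicles, supporting them as a clade.
reduced hind limbs: derived state '+' in Lineage E and Lineage L only — synapomorphy for {Lineage E, Lineage L}.
Most parsimonious ingroup topology: (((Lineage A,Lineage N),(Lineage L,Lineage E)),Lineage Y).
Lineage E and Lineage L share a more recent common ancestor with each other than either does with Lineage Y, so Lineage Y is the least closely related of the three.

Lineage Y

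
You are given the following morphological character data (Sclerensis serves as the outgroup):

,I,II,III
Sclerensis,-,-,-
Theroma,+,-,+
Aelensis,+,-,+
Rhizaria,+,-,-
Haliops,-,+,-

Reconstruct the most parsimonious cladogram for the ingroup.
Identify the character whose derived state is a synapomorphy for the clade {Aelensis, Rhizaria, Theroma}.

The outgroup has state '-' for every character, so '+' is the derived state throughout.
Only Aelensis, Rhizaria, and Theroma show the derived state '+' for I, supporting them as a clade.
II: derived state '+' in Haliops only — an autapomorphy, so it tells us nothing about relationships among taxa.
III: derived state '+' in Aelensis and Theroma only — synapomorphy for {Aelensis, Theroma}.
Most parsimonious ingroup topology: (((Theroma,Aelensis),Rhizaria),Haliops).
The clade {Aelensis, Rhizaria, Theroma} is supported by I: its derived state '+' occurs in exactly those taxa and in no other taxon (including the outgroup).

I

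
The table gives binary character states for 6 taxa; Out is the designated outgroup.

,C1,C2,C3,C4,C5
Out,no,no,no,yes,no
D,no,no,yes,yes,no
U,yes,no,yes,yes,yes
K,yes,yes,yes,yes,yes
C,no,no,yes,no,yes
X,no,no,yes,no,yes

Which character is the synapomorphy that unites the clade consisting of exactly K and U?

C1

Character polarity is set by the outgroup: the derived state is whichever differs from the outgroup's state, so for C4 the derived state is 'no', and for the remaining characters it is 'yes'.
C1 (derived state 'yes') is shared by K and U — a synapomorphy uniting that clade.
C2 (derived state 'yes') is unique to K (autapomorphy; uninformative for grouping).
All ingroup taxa share the derived state 'yes' for C3; it defines the ingroup but does not resolve relationships within it.
C4 (derived state 'no') is shared by C and X — a synapomorphy uniting that clade.
C5 (derived state 'yes') is shared by C, K, U, and X — a synapomorphy uniting that clade.
Most parsimonious ingroup topology: (D,((U,K),(C,X))).
The clade {K, U} is supported by C1: its derived state 'yes' occurs in exactly those taxa and in no other taxon (including the outgroup).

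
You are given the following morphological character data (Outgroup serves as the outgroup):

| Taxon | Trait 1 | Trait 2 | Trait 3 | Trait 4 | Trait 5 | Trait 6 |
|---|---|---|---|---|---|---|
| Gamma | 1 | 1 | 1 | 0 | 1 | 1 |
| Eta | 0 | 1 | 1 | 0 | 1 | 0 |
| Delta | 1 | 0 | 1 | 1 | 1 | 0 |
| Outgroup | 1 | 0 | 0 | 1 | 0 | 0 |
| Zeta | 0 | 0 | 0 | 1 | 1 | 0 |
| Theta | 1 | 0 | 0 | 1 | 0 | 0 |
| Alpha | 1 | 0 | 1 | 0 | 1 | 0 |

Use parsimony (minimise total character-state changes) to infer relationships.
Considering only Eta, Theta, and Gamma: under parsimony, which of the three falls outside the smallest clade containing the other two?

Theta

Character polarity is set by the outgroup: the derived state is whichever differs from the outgroup's state, so for Trait 1, Trait 4 the derived state is '0', and for the remaining characters it is '1'.
Trait 1 (state '0') occurs in Eta and Zeta but conflicts with the nesting implied by the other characters — most parsimoniously interpreted as homoplasy.
Trait 2: derived state '1' in Eta and Gamma only — synapomorphy for {Eta, Gamma}.
Trait 3 (derived state '1') is shared by Alpha, Delta, Eta, and Gamma — a synapomorphy uniting that clade.
Trait 4: derived state '0' in Alpha, Eta, and Gamma only — synapomorphy for {Alpha, Eta, Gamma}.
Only Alpha, Delta, Eta, Gamma, and Zeta show the derived state '1' for Trait 5, supporting them as a clade.
Trait 6: derived state '1' in Gamma only — an autapomorphy, so it tells us nothing about relationships among taxa.
Most parsimonious ingroup topology: (Theta,((((Gamma,Eta),Alpha),Delta),Zeta)).
Eta and Gamma share a more recent common ancestor with each other than either does with Theta, so Theta is the least closely related of the three.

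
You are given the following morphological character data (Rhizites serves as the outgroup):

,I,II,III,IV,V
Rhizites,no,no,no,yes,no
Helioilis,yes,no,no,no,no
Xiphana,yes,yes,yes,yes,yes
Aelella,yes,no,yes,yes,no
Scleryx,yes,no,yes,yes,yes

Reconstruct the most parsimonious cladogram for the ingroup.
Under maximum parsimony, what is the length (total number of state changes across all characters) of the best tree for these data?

5

Character polarity is set by the outgroup: the derived state is whichever differs from the outgroup's state, so for IV the derived state is 'no', and for the remaining characters it is 'yes'.
All ingroup taxa share the derived state 'yes' for I; it defines the ingroup but does not resolve relationships within it.
II (derived state 'yes') is unique to Xiphana (autapomorphy; uninformative for grouping).
III: derived state 'yes' in Aelella, Scleryx, and Xiphana only — synapomorphy for {Aelella, Scleryx, Xiphana}.
IV: derived state 'no' in Helioilis only — an autapomorphy, so it tells us nothing about relationships among taxa.
V: derived state 'yes' in Scleryx and Xiphana only — synapomorphy for {Scleryx, Xiphana}.
Most parsimonious ingroup topology: (Helioilis,((Xiphana,Scleryx),Aelella)).
Changes per character on this tree: I: 1; II: 1; III: 1; IV: 1; V: 1.
Total = 5.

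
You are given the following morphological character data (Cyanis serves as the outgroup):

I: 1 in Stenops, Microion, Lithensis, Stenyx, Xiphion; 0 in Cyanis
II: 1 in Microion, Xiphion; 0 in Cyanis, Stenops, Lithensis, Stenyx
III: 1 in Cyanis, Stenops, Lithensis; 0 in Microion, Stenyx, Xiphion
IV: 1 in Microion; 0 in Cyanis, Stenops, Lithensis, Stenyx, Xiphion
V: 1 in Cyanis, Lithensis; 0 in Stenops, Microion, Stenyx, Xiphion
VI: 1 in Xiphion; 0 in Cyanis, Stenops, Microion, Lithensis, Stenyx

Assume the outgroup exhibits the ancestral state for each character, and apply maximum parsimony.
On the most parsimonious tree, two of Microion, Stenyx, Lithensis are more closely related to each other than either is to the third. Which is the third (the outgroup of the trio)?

Character polarity is set by the outgroup: the derived state is whichever differs from the outgroup's state, so for III, V the derived state is '0', and for the remaining characters it is '1'.
All ingroup taxa share the derived state '1' for I; it defines the ingroup but does not resolve relationships within it.
II (derived state '1') is shared by Microion and Xiphion — a synapomorphy uniting that clade.
III: derived state '0' in Microion, Stenyx, and Xiphion only — synapomorphy for {Microion, Stenyx, Xiphion}.
IV (derived state '1') is unique to Microion (autapomorphy; uninformative for grouping).
Only Microion, Stenops, Stenyx, and Xiphion show the derived state '0' for V, supporting them as a clade.
VI (derived state '1') is unique to Xiphion (autapomorphy; uninformative for grouping).
Most parsimonious ingroup topology: (((Stenyx,(Microion,Xiphion)),Stenops),Lithensis).
Stenyx and Microion share a more recent common ancestor with each other than either does with Lithensis, so Lithensis is the least closely related of the three.

Lithensis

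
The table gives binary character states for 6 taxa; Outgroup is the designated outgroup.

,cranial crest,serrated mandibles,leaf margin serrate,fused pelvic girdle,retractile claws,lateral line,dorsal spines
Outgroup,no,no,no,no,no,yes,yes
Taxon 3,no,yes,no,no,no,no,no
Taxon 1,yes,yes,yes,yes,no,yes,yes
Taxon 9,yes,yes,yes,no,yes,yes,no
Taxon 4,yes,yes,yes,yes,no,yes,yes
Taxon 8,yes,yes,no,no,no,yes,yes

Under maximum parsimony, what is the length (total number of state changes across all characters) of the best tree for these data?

8

Character polarity is set by the outgroup: the derived state is whichever differs from the outgroup's state, so for lateral line, dorsal spines the derived state is 'no', and for the remaining characters it is 'yes'.
cranial crest (derived state 'yes') is shared by Taxon 1, Taxon 4, Taxon 8, and Taxon 9 — a synapomorphy uniting that clade.
All ingroup taxa share the derived state 'yes' for serrated mandibles; it defines the ingroup but does not resolve relationships within it.
Only Taxon 1, Taxon 4, and Taxon 9 show the derived state 'yes' for leaf margin serrate, supporting them as a clade.
Only Taxon 1 and Taxon 4 show the derived state 'yes' for fused pelvic girdle, supporting them as a clade.
retractile claws (derived state 'yes') is unique to Taxon 9 (autapomorphy; uninformative for grouping).
lateral line (derived state 'no') is unique to Taxon 3 (autapomorphy; uninformative for grouping).
dorsal spines (state 'no') occurs in Taxon 3 and Taxon 9 but conflicts with the nesting implied by the other characters — most parsimoniously interpreted as homoplasy.
Most parsimonious ingroup topology: (Taxon 3,(((Taxon 1,Taxon 4),Taxon 9),Taxon 8)).
Changes per character on this tree: cranial crest: 1; serrated mandibles: 1; leaf margin serrate: 1; fused pelvic girdle: 1; retractile claws: 1; lateral line: 1; dorsal spines: 2.
Total = 8.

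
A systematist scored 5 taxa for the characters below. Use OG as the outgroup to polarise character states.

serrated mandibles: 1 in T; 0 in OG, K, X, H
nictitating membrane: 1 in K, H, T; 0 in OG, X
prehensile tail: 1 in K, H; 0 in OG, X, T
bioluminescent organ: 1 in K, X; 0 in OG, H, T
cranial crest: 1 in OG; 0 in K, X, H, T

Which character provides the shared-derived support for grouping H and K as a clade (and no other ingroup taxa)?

prehensile tail

Character polarity is set by the outgroup: the derived state is whichever differs from the outgroup's state, so for cranial crest the derived state is '0', and for the remaining characters it is '1'.
serrated mandibles: derived state '1' in T only — an autapomorphy, so it tells us nothing about relationships among taxa.
Only H, K, and T show the derived state '1' for nictitating membrane, supporting them as a clade.
Only H and K show the derived state '1' for prehensile tail, supporting them as a clade.
bioluminescent organ groups K and X, which is incompatible with the clades supported by the remaining characters; treating it as convergent (homoplasy) costs fewer steps than any alternative tree.
All ingroup taxa share the derived state '0' for cranial crest; it defines the ingroup but does not resolve relationships within it.
Most parsimonious ingroup topology: (((K,H),T),X).
The clade {H, K} is supported by prehensile tail: its derived state '1' occurs in exactly those taxa and in no other taxon (including the outgroup).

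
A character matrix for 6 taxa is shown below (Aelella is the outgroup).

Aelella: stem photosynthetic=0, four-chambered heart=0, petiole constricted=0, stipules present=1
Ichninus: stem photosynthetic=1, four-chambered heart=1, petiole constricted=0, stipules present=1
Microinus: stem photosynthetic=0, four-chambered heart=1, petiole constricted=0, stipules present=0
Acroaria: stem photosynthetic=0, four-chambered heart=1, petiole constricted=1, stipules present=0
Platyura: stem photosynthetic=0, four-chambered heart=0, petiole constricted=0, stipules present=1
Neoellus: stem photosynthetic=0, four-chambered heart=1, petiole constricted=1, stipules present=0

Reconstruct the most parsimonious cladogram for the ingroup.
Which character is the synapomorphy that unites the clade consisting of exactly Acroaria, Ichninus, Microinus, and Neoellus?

four-chambered heart

Character polarity is set by the outgroup: the derived state is whichever differs from the outgroup's state, so for stipules present the derived state is '0', and for the remaining characters it is '1'.
stem photosynthetic (derived state '1') is unique to Ichninus (autapomorphy; uninformative for grouping).
four-chambered heart (derived state '1') is shared by Acroaria, Ichninus, Microinus, and Neoellus — a synapomorphy uniting that clade.
petiole constricted (derived state '1') is shared by Acroaria and Neoellus — a synapomorphy uniting that clade.
Only Acroaria, Microinus, and Neoellus show the derived state '0' for stipules present, supporting them as a clade.
Most parsimonious ingroup topology: ((Ichninus,(Microinus,(Acroaria,Neoellus))),Platyura).
The clade {Acroaria, Ichninus, Microinus, Neoellus} is supported by four-chambered heart: its derived state '1' occurs in exactly those taxa and in no other taxon (including the outgroup).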